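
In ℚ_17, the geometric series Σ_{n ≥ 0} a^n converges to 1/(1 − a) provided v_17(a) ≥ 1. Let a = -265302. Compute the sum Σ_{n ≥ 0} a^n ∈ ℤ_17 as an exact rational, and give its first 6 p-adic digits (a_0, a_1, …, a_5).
Σ a^n = 1/(1 − a) = 1/265303;  first 6 digits = (1, 0, 0, 14, 13, 16)

v_17(a) = 3 ≥ 1, so the series converges in ℤ_17 to 1/(1 − a) = 1/(1 − (-265302)) = 1/265303. Expand this rational in ℤ_17: compute digits iteratively via d_i = x_i mod 17, x_{i+1} = (x_i − d_i)/17. The first 6 digits are (1, 0, 0, 14, 13, 16).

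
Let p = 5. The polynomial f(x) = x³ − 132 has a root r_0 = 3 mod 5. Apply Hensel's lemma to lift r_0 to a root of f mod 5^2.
r_1 = 18 (mod 25)

Hensel: r_{i+1} = r_i − f(r_i)/f′(r_i) mod 5^{i+2}, where f′(x) = 3x². Iterate:
  r_0 = 3 (mod 5)
  r_1 = 18 (mod 25)
Final: r = 18 with f(r) ≡ 0 mod 5^2.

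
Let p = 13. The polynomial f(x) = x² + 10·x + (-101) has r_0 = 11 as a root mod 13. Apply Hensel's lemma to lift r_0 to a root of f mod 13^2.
r_1 = 102 (mod 169)

Hensel: r_{i+1} = r_i − f(r_i)·(f′(r_i))^{-1} mod 13^{i+2}, f′(x) = 2x + 10. Iterate:
  r_0 = 11 (mod 13)
  r_1 = 102 (mod 169)
Final: r = 102 satisfies f(r) ≡ 0 mod 13^2.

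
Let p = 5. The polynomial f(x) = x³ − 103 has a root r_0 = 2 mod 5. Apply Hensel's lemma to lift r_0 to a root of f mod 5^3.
r_2 = 12 (mod 125)

Hensel: r_{i+1} = r_i − f(r_i)/f′(r_i) mod 5^{i+2}, where f′(x) = 3x². Iterate:
  r_0 = 2 (mod 5)
  r_1 = 12 (mod 25)
  r_2 = 12 (mod 125)
Final: r = 12 with f(r) ≡ 0 mod 5^3.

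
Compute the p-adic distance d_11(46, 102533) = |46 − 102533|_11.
d_11(46, 102533) = 1/14641

Step 1 — x − y = 46 − 102533 = -102487. Step 2 — v_11(-102487) = 4 (factor: -102487 = −(11^4 · 7); the sign does not affect v_p). Step 3 — |x − y|_11 = 11^{-4} = 1/14641.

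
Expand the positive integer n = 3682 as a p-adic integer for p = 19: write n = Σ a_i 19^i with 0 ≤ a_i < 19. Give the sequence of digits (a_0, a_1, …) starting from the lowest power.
(a_0, a_1, …) = (15, 3, 10)

Repeated division by 19 gives the digits low-to-high: 3682 = 15 + 3·19^1 + 10·19^2. Digit sequence: (15, 3, 10).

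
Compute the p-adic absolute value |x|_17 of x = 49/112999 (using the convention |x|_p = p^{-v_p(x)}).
|49/112999|_17 = 4913

Step 1 — compute v_17(x) by factoring powers of 17 out of the numerator and denominator: v_17(49/112999) = -3. Step 2 — apply |x|_p = p^{-v_p(x)} = 17^{3} = 4913.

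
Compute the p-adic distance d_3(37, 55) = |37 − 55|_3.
d_3(37, 55) = 1/9

Step 1 — x − y = 37 − 55 = -18. Step 2 — v_3(-18) = 2 (factor: -18 = −(3^2 · 2); the sign does not affect v_p). Step 3 — |x − y|_3 = 3^{-2} = 1/9.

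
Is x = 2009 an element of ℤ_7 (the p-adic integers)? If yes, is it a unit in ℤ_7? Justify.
x ∈ ℤ_7 but not a unit; v_7(x) = 2 > 0

ℤ_7 = {x ∈ ℚ_7 : v_7(x) ≥ 0} and ℤ_7^× = {x ∈ ℤ_7 : v_7(x) = 0}. Here v_7(2009) = v_7(num) − v_7(den) = 2; compare against these criteria.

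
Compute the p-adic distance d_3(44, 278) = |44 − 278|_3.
d_3(44, 278) = 1/9

Step 1 — x − y = 44 − 278 = -234. Step 2 — v_3(-234) = 2 (factor: -234 = −(3^2 · 26); the sign does not affect v_p). Step 3 — |x − y|_3 = 3^{-2} = 1/9.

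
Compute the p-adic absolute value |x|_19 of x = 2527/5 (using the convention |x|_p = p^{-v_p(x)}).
|2527/5|_19 = 1/361

Step 1 — compute v_19(x) by factoring powers of 19 out of the numerator and denominator: v_19(2527/5) = 2. Step 2 — apply |x|_p = p^{-v_p(x)} = 19^{-2} = 1/361.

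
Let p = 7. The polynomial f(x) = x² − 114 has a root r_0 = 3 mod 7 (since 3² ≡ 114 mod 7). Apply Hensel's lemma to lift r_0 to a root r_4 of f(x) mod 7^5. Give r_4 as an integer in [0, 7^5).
r_4 = 5386 (mod 16807)

Hensel's recurrence: r_{i+1} = r_i − f(r_i)·(f′(r_i))^{-1} mod 7^{i+2}, with f′(x) = 2x. Iterate:
  r_0 = 3 (mod 7)
  r_1 = 45 (mod 49)
  r_2 = 241 (mod 343)
  r_3 = 584 (mod 2401)
  r_4 = 5386 (mod 16807)
Final: r_4 = 5386, and one checks f(r_4) ≡ 0 mod 7^5.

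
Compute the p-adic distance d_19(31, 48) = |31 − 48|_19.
d_19(31, 48) = 1

Step 1 — x − y = 31 − 48 = -17. Step 2 — v_19(-17) = 0 (factor: -17 = −(19^0 · 17); the sign does not affect v_p). Step 3 — |x − y|_19 = 19^{0} = 1.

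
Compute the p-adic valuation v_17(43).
v_17(43) = 0

v_17(n) is the largest exponent k such that 17^k divides n. Factor out: 43 = 17^0 · 43. (Sign doesn't affect v_p.) So v_17(43) = 0.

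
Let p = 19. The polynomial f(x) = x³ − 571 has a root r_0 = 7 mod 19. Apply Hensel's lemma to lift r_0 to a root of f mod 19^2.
r_1 = 178 (mod 361)

Hensel: r_{i+1} = r_i − f(r_i)/f′(r_i) mod 19^{i+2}, where f′(x) = 3x². Iterate:
  r_0 = 7 (mod 19)
  r_1 = 178 (mod 361)
Final: r = 178 with f(r) ≡ 0 mod 19^2.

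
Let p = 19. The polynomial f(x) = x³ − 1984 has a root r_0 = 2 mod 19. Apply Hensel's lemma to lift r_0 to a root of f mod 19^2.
r_1 = 287 (mod 361)

Hensel: r_{i+1} = r_i − f(r_i)/f′(r_i) mod 19^{i+2}, where f′(x) = 3x². Iterate:
  r_0 = 2 (mod 19)
  r_1 = 287 (mod 361)
Final: r = 287 with f(r) ≡ 0 mod 19^2.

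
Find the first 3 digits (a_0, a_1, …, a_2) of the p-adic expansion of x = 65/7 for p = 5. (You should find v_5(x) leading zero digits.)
(a_0, …, a_2) = (0, 4, 1)

v_5(65/7) = 1, so a_0 = ... = a_0 = 0. Factor out: x = 5^1 · u with u = 13/7 a unit in ℤ_5. Expand u iteratively via a_{v+i} = u_i mod 5, u_{i+1} = (u_i − a_{v+i})/5:
  u_0 = 13/7;  a_1 = 4;  u_1 = (u_0 − 4)/5 = -3/7
  u_1 = -3/7;  a_2 = 1;  u_2 = (u_1 − 1)/5 = -2/7
Digits: (0, 4, 1).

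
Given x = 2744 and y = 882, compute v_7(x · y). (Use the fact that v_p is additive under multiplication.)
v_7(2420208) = 5

v_p(x) = 3 (factor: 2744 = 7^3 · 8); v_p(y) = 2 (factor: 882 = 7^2 · 18). Additivity: v_p(xy) = v_p(x) + v_p(y) = 3 + 2 = 5. (Direct check: xy = 2420208 = 7^5 · (144).)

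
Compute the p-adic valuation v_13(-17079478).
v_13(-17079478) = 5

v_13(n) is the largest exponent k such that 13^k divides n. Factor out: -17079478 = -13^5 · 46. (Sign doesn't affect v_p.) So v_13(-17079478) = 5.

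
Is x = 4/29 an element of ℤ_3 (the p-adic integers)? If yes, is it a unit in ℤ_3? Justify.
x ∈ ℤ_3^× (unit); v_3(x) = 0

ℤ_3 = {x ∈ ℚ_3 : v_3(x) ≥ 0} and ℤ_3^× = {x ∈ ℤ_3 : v_3(x) = 0}. Here v_3(4/29) = v_3(num) − v_3(den) = 0; compare against these criteria.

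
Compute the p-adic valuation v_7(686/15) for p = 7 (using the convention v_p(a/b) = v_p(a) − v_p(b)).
v_7(686/15) = 3

Factor powers of 7 from the numerator and denominator of the reduced fraction: 686 = 7^3 · 2 and 15 = 7^0 · 15. Apply v_p(a/b) = v_p(a) − v_p(b): v_7(686/15) = 3 − 0 = 3.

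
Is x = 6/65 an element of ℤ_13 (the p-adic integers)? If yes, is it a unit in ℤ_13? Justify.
x ∉ ℤ_13 (v_13(x) = -1 < 0)

ℤ_13 = {x ∈ ℚ_13 : v_13(x) ≥ 0} and ℤ_13^× = {x ∈ ℤ_13 : v_13(x) = 0}. Here v_13(6/65) = v_13(num) − v_13(den) = -1; compare against these criteria.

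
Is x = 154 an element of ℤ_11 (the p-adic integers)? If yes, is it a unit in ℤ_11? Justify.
x ∈ ℤ_11 but not a unit; v_11(x) = 1 > 0

ℤ_11 = {x ∈ ℚ_11 : v_11(x) ≥ 0} and ℤ_11^× = {x ∈ ℤ_11 : v_11(x) = 0}. Here v_11(154) = v_11(num) − v_11(den) = 1; compare against these criteria.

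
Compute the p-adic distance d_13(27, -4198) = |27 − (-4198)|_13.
d_13(27, -4198) = 1/169

Step 1 — x − y = 27 − (-4198) = 4225. Step 2 — v_13(4225) = 2 (factor: 4225 = (13^2 · 25); the sign does not affect v_p). Step 3 — |x − y|_13 = 13^{-2} = 1/169.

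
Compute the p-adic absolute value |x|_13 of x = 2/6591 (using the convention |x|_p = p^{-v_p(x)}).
|2/6591|_13 = 2197

Step 1 — compute v_13(x) by factoring powers of 13 out of the numerator and denominator: v_13(2/6591) = -3. Step 2 — apply |x|_p = p^{-v_p(x)} = 13^{3} = 2197.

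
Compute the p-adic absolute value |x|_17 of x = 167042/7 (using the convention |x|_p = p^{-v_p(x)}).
|167042/7|_17 = 1/83521

Step 1 — compute v_17(x) by factoring powers of 17 out of the numerator and denominator: v_17(167042/7) = 4. Step 2 — apply |x|_p = p^{-v_p(x)} = 17^{-4} = 1/83521.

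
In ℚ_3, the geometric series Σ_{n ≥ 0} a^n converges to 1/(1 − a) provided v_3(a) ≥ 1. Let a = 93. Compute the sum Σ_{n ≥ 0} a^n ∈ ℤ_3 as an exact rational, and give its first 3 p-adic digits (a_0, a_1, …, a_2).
Σ a^n = 1/(1 − a) = -1/92;  first 3 digits = (1, 1, 2)

v_3(a) = 1 ≥ 1, so the series converges in ℤ_3 to 1/(1 − a) = 1/(1 − 93) = -1/92. Expand this rational in ℤ_3: compute digits iteratively via d_i = x_i mod 3, x_{i+1} = (x_i − d_i)/3. The first 3 digits are (1, 1, 2).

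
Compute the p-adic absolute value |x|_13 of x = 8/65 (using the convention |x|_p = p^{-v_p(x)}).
|8/65|_13 = 13

Step 1 — compute v_13(x) by factoring powers of 13 out of the numerator and denominator: v_13(8/65) = -1. Step 2 — apply |x|_p = p^{-v_p(x)} = 13^{1} = 13.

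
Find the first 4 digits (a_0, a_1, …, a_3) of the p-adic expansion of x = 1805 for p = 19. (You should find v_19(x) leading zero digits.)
(a_0, …, a_3) = (0, 0, 5, 0)

v_19(1805) = 2, so a_0 = ... = a_1 = 0. Factor out: x = 19^2 · u with u = 5 a unit in ℤ_19. Expand u iteratively via a_{v+i} = u_i mod 19, u_{i+1} = (u_i − a_{v+i})/19:
  u_0 = 5;  a_2 = 5;  u_1 = (u_0 − 5)/19 = 0
  u_1 = 0;  a_3 = 0;  u_2 = (u_1 − 0)/19 = 0
Digits: (0, 0, 5, 0).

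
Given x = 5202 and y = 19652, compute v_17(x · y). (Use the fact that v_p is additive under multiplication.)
v_17(102229704) = 5

v_p(x) = 2 (factor: 5202 = 17^2 · 18); v_p(y) = 3 (factor: 19652 = 17^3 · 4). Additivity: v_p(xy) = v_p(x) + v_p(y) = 2 + 3 = 5. (Direct check: xy = 102229704 = 17^5 · (72).)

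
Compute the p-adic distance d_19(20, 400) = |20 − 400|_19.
d_19(20, 400) = 1/19

Step 1 — x − y = 20 − 400 = -380. Step 2 — v_19(-380) = 1 (factor: -380 = −(19^1 · 20); the sign does not affect v_p). Step 3 — |x − y|_19 = 19^{-1} = 1/19.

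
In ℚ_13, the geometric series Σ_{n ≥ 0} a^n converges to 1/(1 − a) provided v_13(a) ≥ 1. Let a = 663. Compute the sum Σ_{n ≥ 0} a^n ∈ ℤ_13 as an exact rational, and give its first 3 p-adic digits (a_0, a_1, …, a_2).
Σ a^n = 1/(1 − a) = -1/662;  first 3 digits = (1, 12, 4)

v_13(a) = 1 ≥ 1, so the series converges in ℤ_13 to 1/(1 − a) = 1/(1 − 663) = -1/662. Expand this rational in ℤ_13: compute digits iteratively via d_i = x_i mod 13, x_{i+1} = (x_i − d_i)/13. The first 3 digits are (1, 12, 4).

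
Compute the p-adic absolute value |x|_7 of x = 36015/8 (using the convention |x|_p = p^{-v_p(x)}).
|36015/8|_7 = 1/2401

Step 1 — compute v_7(x) by factoring powers of 7 out of the numerator and denominator: v_7(36015/8) = 4. Step 2 — apply |x|_p = p^{-v_p(x)} = 7^{-4} = 1/2401.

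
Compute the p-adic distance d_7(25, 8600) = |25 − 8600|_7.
d_7(25, 8600) = 1/343

Step 1 — x − y = 25 − 8600 = -8575. Step 2 — v_7(-8575) = 3 (factor: -8575 = −(7^3 · 25); the sign does not affect v_p). Step 3 — |x − y|_7 = 7^{-3} = 1/343.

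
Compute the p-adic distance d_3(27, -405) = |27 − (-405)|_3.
d_3(27, -405) = 1/27

Step 1 — x − y = 27 − (-405) = 432. Step 2 — v_3(432) = 3 (factor: 432 = (3^3 · 16); the sign does not affect v_p). Step 3 — |x − y|_3 = 3^{-3} = 1/27.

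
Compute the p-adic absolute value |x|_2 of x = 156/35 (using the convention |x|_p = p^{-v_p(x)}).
|156/35|_2 = 1/4

Step 1 — compute v_2(x) by factoring powers of 2 out of the numerator and denominator: v_2(156/35) = 2. Step 2 — apply |x|_p = p^{-v_p(x)} = 2^{-2} = 1/4.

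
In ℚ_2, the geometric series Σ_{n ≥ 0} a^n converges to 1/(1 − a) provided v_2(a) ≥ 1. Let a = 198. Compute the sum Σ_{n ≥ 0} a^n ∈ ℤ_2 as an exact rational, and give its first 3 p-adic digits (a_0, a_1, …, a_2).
Σ a^n = 1/(1 − a) = -1/197;  first 3 digits = (1, 1, 0)

v_2(a) = 1 ≥ 1, so the series converges in ℤ_2 to 1/(1 − a) = 1/(1 − 198) = -1/197. Expand this rational in ℤ_2: compute digits iteratively via d_i = x_i mod 2, x_{i+1} = (x_i − d_i)/2. The first 3 digits are (1, 1, 0).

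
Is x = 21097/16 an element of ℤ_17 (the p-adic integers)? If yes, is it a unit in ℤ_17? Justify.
x ∈ ℤ_17 but not a unit; v_17(x) = 2 > 0

ℤ_17 = {x ∈ ℚ_17 : v_17(x) ≥ 0} and ℤ_17^× = {x ∈ ℤ_17 : v_17(x) = 0}. Here v_17(21097/16) = v_17(num) − v_17(den) = 2; compare against these criteria.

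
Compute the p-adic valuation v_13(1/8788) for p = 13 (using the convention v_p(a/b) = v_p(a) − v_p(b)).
v_13(1/8788) = -3

Factor powers of 13 from the numerator and denominator of the reduced fraction: 1 = 13^0 · 1 and 8788 = 13^3 · 4. Apply v_p(a/b) = v_p(a) − v_p(b): v_13(1/8788) = 0 − 3 = -3.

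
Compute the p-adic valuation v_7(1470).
v_7(1470) = 2

v_7(n) is the largest exponent k such that 7^k divides n. Factor out: 1470 = 7^2 · 30. (Sign doesn't affect v_p.) So v_7(1470) = 2.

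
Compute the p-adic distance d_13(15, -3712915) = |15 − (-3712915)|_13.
d_13(15, -3712915) = 1/371293

Step 1 — x − y = 15 − (-3712915) = 3712930. Step 2 — v_13(3712930) = 5 (factor: 3712930 = (13^5 · 10); the sign does not affect v_p). Step 3 — |x − y|_13 = 13^{-5} = 1/371293.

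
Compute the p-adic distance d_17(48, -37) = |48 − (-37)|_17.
d_17(48, -37) = 1/17

Step 1 — x − y = 48 − (-37) = 85. Step 2 — v_17(85) = 1 (factor: 85 = (17^1 · 5); the sign does not affect v_p). Step 3 — |x − y|_17 = 17^{-1} = 1/17.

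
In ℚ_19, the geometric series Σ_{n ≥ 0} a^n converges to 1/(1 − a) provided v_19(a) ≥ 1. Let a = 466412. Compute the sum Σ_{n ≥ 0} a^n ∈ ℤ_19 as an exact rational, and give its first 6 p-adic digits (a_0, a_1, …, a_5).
Σ a^n = 1/(1 − a) = -1/466411;  first 6 digits = (1, 0, 0, 11, 3, 0)

v_19(a) = 3 ≥ 1, so the series converges in ℤ_19 to 1/(1 − a) = 1/(1 − 466412) = -1/466411. Expand this rational in ℤ_19: compute digits iteratively via d_i = x_i mod 19, x_{i+1} = (x_i − d_i)/19. The first 6 digits are (1, 0, 0, 11, 3, 0).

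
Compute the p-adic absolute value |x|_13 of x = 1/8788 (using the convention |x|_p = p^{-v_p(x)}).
|1/8788|_13 = 2197

Step 1 — compute v_13(x) by factoring powers of 13 out of the numerator and denominator: v_13(1/8788) = -3. Step 2 — apply |x|_p = p^{-v_p(x)} = 13^{3} = 2197.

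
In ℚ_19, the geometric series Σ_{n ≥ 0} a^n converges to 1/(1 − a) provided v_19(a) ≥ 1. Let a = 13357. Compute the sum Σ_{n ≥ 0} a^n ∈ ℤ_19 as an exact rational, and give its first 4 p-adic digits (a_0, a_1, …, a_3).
Σ a^n = 1/(1 − a) = -1/13356;  first 4 digits = (1, 0, 18, 1)

v_19(a) = 2 ≥ 1, so the series converges in ℤ_19 to 1/(1 − a) = 1/(1 − 13357) = -1/13356. Expand this rational in ℤ_19: compute digits iteratively via d_i = x_i mod 19, x_{i+1} = (x_i − d_i)/19. The first 4 digits are (1, 0, 18, 1).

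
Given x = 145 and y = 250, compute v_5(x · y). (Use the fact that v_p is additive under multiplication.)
v_5(36250) = 4

v_p(x) = 1 (factor: 145 = 5^1 · 29); v_p(y) = 3 (factor: 250 = 5^3 · 2). Additivity: v_p(xy) = v_p(x) + v_p(y) = 1 + 3 = 4. (Direct check: xy = 36250 = 5^4 · (58).)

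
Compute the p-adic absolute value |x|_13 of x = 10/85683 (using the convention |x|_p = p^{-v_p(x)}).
|10/85683|_13 = 28561

Step 1 — compute v_13(x) by factoring powers of 13 out of the numerator and denominator: v_13(10/85683) = -4. Step 2 — apply |x|_p = p^{-v_p(x)} = 13^{4} = 28561.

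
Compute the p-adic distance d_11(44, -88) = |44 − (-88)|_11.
d_11(44, -88) = 1/11

Step 1 — x − y = 44 − (-88) = 132. Step 2 — v_11(132) = 1 (factor: 132 = (11^1 · 12); the sign does not affect v_p). Step 3 — |x − y|_11 = 11^{-1} = 1/11.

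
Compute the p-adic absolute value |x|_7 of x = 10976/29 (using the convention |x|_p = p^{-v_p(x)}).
|10976/29|_7 = 1/343

Step 1 — compute v_7(x) by factoring powers of 7 out of the numerator and denominator: v_7(10976/29) = 3. Step 2 — apply |x|_p = p^{-v_p(x)} = 7^{-3} = 1/343.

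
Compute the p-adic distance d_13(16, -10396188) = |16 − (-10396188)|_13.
d_13(16, -10396188) = 1/371293

Step 1 — x − y = 16 − (-10396188) = 10396204. Step 2 — v_13(10396204) = 5 (factor: 10396204 = (13^5 · 28); the sign does not affect v_p). Step 3 — |x − y|_13 = 13^{-5} = 1/371293.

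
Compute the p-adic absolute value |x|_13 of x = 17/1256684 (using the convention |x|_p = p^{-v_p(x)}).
|17/1256684|_13 = 28561

Step 1 — compute v_13(x) by factoring powers of 13 out of the numerator and denominator: v_13(17/1256684) = -4. Step 2 — apply |x|_p = p^{-v_p(x)} = 13^{4} = 28561.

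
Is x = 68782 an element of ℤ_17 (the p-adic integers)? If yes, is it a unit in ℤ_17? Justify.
x ∈ ℤ_17 but not a unit; v_17(x) = 3 > 0

ℤ_17 = {x ∈ ℚ_17 : v_17(x) ≥ 0} and ℤ_17^× = {x ∈ ℤ_17 : v_17(x) = 0}. Here v_17(68782) = v_17(num) − v_17(den) = 3; compare against these criteria.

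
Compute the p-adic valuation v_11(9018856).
v_11(9018856) = 5

v_11(n) is the largest exponent k such that 11^k divides n. Factor out: 9018856 = 11^5 · 56. (Sign doesn't affect v_p.) So v_11(9018856) = 5.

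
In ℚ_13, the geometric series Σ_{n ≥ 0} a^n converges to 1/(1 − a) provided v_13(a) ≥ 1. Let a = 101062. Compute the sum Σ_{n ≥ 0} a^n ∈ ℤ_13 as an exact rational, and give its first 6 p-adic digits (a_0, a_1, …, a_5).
Σ a^n = 1/(1 − a) = -1/101061;  first 6 digits = (1, 0, 0, 7, 3, 0)

v_13(a) = 3 ≥ 1, so the series converges in ℤ_13 to 1/(1 − a) = 1/(1 − 101062) = -1/101061. Expand this rational in ℤ_13: compute digits iteratively via d_i = x_i mod 13, x_{i+1} = (x_i − d_i)/13. The first 6 digits are (1, 0, 0, 7, 3, 0).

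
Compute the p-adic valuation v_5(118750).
v_5(118750) = 5

v_5(n) is the largest exponent k such that 5^k divides n. Factor out: 118750 = 5^5 · 38. (Sign doesn't affect v_p.) So v_5(118750) = 5.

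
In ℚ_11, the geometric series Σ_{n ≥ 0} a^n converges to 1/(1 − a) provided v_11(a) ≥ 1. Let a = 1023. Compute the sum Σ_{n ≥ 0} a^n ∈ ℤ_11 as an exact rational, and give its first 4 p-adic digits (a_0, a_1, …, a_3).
Σ a^n = 1/(1 − a) = -1/1022;  first 4 digits = (1, 5, 0, 10)

v_11(a) = 1 ≥ 1, so the series converges in ℤ_11 to 1/(1 − a) = 1/(1 − 1023) = -1/1022. Expand this rational in ℤ_11: compute digits iteratively via d_i = x_i mod 11, x_{i+1} = (x_i − d_i)/11. The first 4 digits are (1, 5, 0, 10).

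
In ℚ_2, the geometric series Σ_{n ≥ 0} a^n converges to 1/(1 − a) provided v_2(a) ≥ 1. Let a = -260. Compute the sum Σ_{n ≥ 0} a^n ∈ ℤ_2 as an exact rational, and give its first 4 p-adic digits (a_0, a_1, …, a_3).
Σ a^n = 1/(1 − a) = 1/261;  first 4 digits = (1, 0, 1, 1)

v_2(a) = 2 ≥ 1, so the series converges in ℤ_2 to 1/(1 − a) = 1/(1 − (-260)) = 1/261. Expand this rational in ℤ_2: compute digits iteratively via d_i = x_i mod 2, x_{i+1} = (x_i − d_i)/2. The first 4 digits are (1, 0, 1, 1).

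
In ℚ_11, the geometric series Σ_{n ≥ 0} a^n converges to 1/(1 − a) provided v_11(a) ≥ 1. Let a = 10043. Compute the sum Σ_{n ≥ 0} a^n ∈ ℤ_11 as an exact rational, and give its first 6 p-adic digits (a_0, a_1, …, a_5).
Σ a^n = 1/(1 − a) = -1/10042;  first 6 digits = (1, 0, 6, 7, 3, 10)

v_11(a) = 2 ≥ 1, so the series converges in ℤ_11 to 1/(1 − a) = 1/(1 − 10043) = -1/10042. Expand this rational in ℤ_11: compute digits iteratively via d_i = x_i mod 11, x_{i+1} = (x_i − d_i)/11. The first 6 digits are (1, 0, 6, 7, 3, 10).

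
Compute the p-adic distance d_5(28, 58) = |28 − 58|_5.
d_5(28, 58) = 1/5

Step 1 — x − y = 28 − 58 = -30. Step 2 — v_5(-30) = 1 (factor: -30 = −(5^1 · 6); the sign does not affect v_p). Step 3 — |x − y|_5 = 5^{-1} = 1/5.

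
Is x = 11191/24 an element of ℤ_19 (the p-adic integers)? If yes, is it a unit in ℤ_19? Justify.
x ∈ ℤ_19 but not a unit; v_19(x) = 2 > 0

ℤ_19 = {x ∈ ℚ_19 : v_19(x) ≥ 0} and ℤ_19^× = {x ∈ ℤ_19 : v_19(x) = 0}. Here v_19(11191/24) = v_19(num) − v_19(den) = 2; compare against these criteria.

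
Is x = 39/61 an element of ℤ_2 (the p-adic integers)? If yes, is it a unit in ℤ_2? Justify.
x ∈ ℤ_2^× (unit); v_2(x) = 0

ℤ_2 = {x ∈ ℚ_2 : v_2(x) ≥ 0} and ℤ_2^× = {x ∈ ℤ_2 : v_2(x) = 0}. Here v_2(39/61) = v_2(num) − v_2(den) = 0; compare against these criteria.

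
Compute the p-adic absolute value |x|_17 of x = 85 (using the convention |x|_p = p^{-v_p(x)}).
|85|_17 = 1/17

Step 1 — compute v_17(x) by factoring powers of 17 out of the numerator and denominator: v_17(85) = 1. Step 2 — apply |x|_p = p^{-v_p(x)} = 17^{-1} = 1/17.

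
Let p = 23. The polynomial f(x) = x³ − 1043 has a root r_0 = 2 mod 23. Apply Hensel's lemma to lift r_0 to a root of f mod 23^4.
r_3 = 221078 (mod 279841)

Hensel: r_{i+1} = r_i − f(r_i)/f′(r_i) mod 23^{i+2}, where f′(x) = 3x². Iterate:
  r_0 = 2 (mod 23)
  r_1 = 485 (mod 529)
  r_2 = 2072 (mod 12167)
  r_3 = 221078 (mod 279841)
Final: r = 221078 with f(r) ≡ 0 mod 23^4.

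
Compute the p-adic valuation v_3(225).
v_3(225) = 2

v_3(n) is the largest exponent k such that 3^k divides n. Factor out: 225 = 3^2 · 25. (Sign doesn't affect v_p.) So v_3(225) = 2.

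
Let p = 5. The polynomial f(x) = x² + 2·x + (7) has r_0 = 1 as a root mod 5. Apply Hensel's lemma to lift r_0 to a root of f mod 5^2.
r_1 = 11 (mod 25)

Hensel: r_{i+1} = r_i − f(r_i)·(f′(r_i))^{-1} mod 5^{i+2}, f′(x) = 2x + 2. Iterate:
  r_0 = 1 (mod 5)
  r_1 = 11 (mod 25)
Final: r = 11 satisfies f(r) ≡ 0 mod 5^2.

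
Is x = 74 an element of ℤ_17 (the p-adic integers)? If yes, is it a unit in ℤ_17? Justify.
x ∈ ℤ_17^× (unit); v_17(x) = 0

ℤ_17 = {x ∈ ℚ_17 : v_17(x) ≥ 0} and ℤ_17^× = {x ∈ ℤ_17 : v_17(x) = 0}. Here v_17(74) = v_17(num) − v_17(den) = 0; compare against these criteria.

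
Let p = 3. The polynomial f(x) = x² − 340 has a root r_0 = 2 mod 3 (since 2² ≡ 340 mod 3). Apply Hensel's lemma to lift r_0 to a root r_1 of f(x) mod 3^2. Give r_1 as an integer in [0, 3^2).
r_1 = 5 (mod 9)

Hensel's recurrence: r_{i+1} = r_i − f(r_i)·(f′(r_i))^{-1} mod 3^{i+2}, with f′(x) = 2x. Iterate:
  r_0 = 2 (mod 3)
  r_1 = 5 (mod 9)
Final: r_1 = 5, and one checks f(r_1) ≡ 0 mod 3^2.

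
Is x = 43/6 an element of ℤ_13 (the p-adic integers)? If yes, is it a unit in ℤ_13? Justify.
x ∈ ℤ_13^× (unit); v_13(x) = 0

ℤ_13 = {x ∈ ℚ_13 : v_13(x) ≥ 0} and ℤ_13^× = {x ∈ ℤ_13 : v_13(x) = 0}. Here v_13(43/6) = v_13(num) − v_13(den) = 0; compare against these criteria.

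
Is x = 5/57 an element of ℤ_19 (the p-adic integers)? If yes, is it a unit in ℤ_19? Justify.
x ∉ ℤ_19 (v_19(x) = -1 < 0)

ℤ_19 = {x ∈ ℚ_19 : v_19(x) ≥ 0} and ℤ_19^× = {x ∈ ℤ_19 : v_19(x) = 0}. Here v_19(5/57) = v_19(num) − v_19(den) = -1; compare against these criteria.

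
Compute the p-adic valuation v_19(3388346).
v_19(3388346) = 4

v_19(n) is the largest exponent k such that 19^k divides n. Factor out: 3388346 = 19^4 · 26. (Sign doesn't affect v_p.) So v_19(3388346) = 4.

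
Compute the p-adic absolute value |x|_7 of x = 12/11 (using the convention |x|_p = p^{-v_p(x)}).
|12/11|_7 = 1

Step 1 — compute v_7(x) by factoring powers of 7 out of the numerator and denominator: v_7(12/11) = 0. Step 2 — apply |x|_p = p^{-v_p(x)} = 7^{0} = 1.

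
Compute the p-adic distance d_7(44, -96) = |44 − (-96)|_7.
d_7(44, -96) = 1/7

Step 1 — x − y = 44 − (-96) = 140. Step 2 — v_7(140) = 1 (factor: 140 = (7^1 · 20); the sign does not affect v_p). Step 3 — |x − y|_7 = 7^{-1} = 1/7.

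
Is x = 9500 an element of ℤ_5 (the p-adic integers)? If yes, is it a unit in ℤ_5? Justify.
x ∈ ℤ_5 but not a unit; v_5(x) = 3 > 0

ℤ_5 = {x ∈ ℚ_5 : v_5(x) ≥ 0} and ℤ_5^× = {x ∈ ℤ_5 : v_5(x) = 0}. Here v_5(9500) = v_5(num) − v_5(den) = 3; compare against these criteria.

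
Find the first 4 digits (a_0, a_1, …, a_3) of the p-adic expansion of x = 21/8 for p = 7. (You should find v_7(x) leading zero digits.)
(a_0, …, a_3) = (0, 3, 4, 2)

v_7(21/8) = 1, so a_0 = ... = a_0 = 0. Factor out: x = 7^1 · u with u = 3/8 a unit in ℤ_7. Expand u iteratively via a_{v+i} = u_i mod 7, u_{i+1} = (u_i − a_{v+i})/7:
  u_0 = 3/8;  a_1 = 3;  u_1 = (u_0 − 3)/7 = -3/8
  u_1 = -3/8;  a_2 = 4;  u_2 = (u_1 − 4)/7 = -5/8
  u_2 = -5/8;  a_3 = 2;  u_3 = (u_2 − 2)/7 = -3/8
Digits: (0, 3, 4, 2).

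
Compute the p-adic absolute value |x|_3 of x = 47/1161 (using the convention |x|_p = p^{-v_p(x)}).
|47/1161|_3 = 27

Step 1 — compute v_3(x) by factoring powers of 3 out of the numerator and denominator: v_3(47/1161) = -3. Step 2 — apply |x|_p = p^{-v_p(x)} = 3^{3} = 27.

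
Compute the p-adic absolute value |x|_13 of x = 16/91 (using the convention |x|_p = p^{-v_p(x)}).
|16/91|_13 = 13

Step 1 — compute v_13(x) by factoring powers of 13 out of the numerator and denominator: v_13(16/91) = -1. Step 2 — apply |x|_p = p^{-v_p(x)} = 13^{1} = 13.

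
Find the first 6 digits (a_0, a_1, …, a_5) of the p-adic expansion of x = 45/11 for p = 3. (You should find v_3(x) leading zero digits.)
(a_0, …, a_5) = (0, 0, 1, 2, 2, 1)

v_3(45/11) = 2, so a_0 = ... = a_1 = 0. Factor out: x = 3^2 · u with u = 5/11 a unit in ℤ_3. Expand u iteratively via a_{v+i} = u_i mod 3, u_{i+1} = (u_i − a_{v+i})/3:
  u_0 = 5/11;  a_2 = 1;  u_1 = (u_0 − 1)/3 = -2/11
  u_1 = -2/11;  a_3 = 2;  u_2 = (u_1 − 2)/3 = -8/11
  u_2 = -8/11;  a_4 = 2;  u_3 = (u_2 − 2)/3 = -10/11
  u_3 = -10/11;  a_5 = 1;  u_4 = (u_3 − 1)/3 = -7/11
Digits: (0, 0, 1, 2, 2, 1).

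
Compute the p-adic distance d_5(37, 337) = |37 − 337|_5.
d_5(37, 337) = 1/25

Step 1 — x − y = 37 − 337 = -300. Step 2 — v_5(-300) = 2 (factor: -300 = −(5^2 · 12); the sign does not affect v_p). Step 3 — |x − y|_5 = 5^{-2} = 1/25.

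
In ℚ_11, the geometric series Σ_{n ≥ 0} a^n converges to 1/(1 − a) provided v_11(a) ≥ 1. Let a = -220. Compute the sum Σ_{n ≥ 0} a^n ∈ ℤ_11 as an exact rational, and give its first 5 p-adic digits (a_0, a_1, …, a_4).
Σ a^n = 1/(1 − a) = 1/221;  first 5 digits = (1, 2, 2, 0, 7)

v_11(a) = 1 ≥ 1, so the series converges in ℤ_11 to 1/(1 − a) = 1/(1 − (-220)) = 1/221. Expand this rational in ℤ_11: compute digits iteratively via d_i = x_i mod 11, x_{i+1} = (x_i − d_i)/11. The first 5 digits are (1, 2, 2, 0, 7).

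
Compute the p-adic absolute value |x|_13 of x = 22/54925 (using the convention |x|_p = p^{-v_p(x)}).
|22/54925|_13 = 2197

Step 1 — compute v_13(x) by factoring powers of 13 out of the numerator and denominator: v_13(22/54925) = -3. Step 2 — apply |x|_p = p^{-v_p(x)} = 13^{3} = 2197.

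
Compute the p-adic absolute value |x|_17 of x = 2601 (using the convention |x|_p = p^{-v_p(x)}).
|2601|_17 = 1/289

Step 1 — compute v_17(x) by factoring powers of 17 out of the numerator and denominator: v_17(2601) = 2. Step 2 — apply |x|_p = p^{-v_p(x)} = 17^{-2} = 1/289.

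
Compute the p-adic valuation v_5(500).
v_5(500) = 3

v_5(n) is the largest exponent k such that 5^k divides n. Factor out: 500 = 5^3 · 4. (Sign doesn't affect v_p.) So v_5(500) = 3.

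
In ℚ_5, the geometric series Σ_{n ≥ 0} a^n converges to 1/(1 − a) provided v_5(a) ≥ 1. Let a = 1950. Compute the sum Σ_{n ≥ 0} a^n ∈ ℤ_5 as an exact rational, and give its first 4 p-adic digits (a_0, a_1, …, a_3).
Σ a^n = 1/(1 − a) = -1/1949;  first 4 digits = (1, 0, 3, 0)

v_5(a) = 2 ≥ 1, so the series converges in ℤ_5 to 1/(1 − a) = 1/(1 − 1950) = -1/1949. Expand this rational in ℤ_5: compute digits iteratively via d_i = x_i mod 5, x_{i+1} = (x_i − d_i)/5. The first 4 digits are (1, 0, 3, 0).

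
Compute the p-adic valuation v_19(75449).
v_19(75449) = 3

v_19(n) is the largest exponent k such that 19^k divides n. Factor out: 75449 = 19^3 · 11. (Sign doesn't affect v_p.) So v_19(75449) = 3.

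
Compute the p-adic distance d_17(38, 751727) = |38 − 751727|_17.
d_17(38, 751727) = 1/83521

Step 1 — x − y = 38 − 751727 = -751689. Step 2 — v_17(-751689) = 4 (factor: -751689 = −(17^4 · 9); the sign does not affect v_p). Step 3 — |x − y|_17 = 17^{-4} = 1/83521.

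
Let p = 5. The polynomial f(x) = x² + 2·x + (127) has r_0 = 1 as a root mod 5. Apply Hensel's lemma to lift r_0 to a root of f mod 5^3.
r_2 = 56 (mod 125)

Hensel: r_{i+1} = r_i − f(r_i)·(f′(r_i))^{-1} mod 5^{i+2}, f′(x) = 2x + 2. Iterate:
  r_0 = 1 (mod 5)
  r_1 = 6 (mod 25)
  r_2 = 56 (mod 125)
Final: r = 56 satisfies f(r) ≡ 0 mod 5^3.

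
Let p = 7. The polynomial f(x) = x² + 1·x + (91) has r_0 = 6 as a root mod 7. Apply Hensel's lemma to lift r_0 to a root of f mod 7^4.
r_3 = 482 (mod 2401)

Hensel: r_{i+1} = r_i − f(r_i)·(f′(r_i))^{-1} mod 7^{i+2}, f′(x) = 2x + 1. Iterate:
  r_0 = 6 (mod 7)
  r_1 = 41 (mod 49)
  r_2 = 139 (mod 343)
  r_3 = 482 (mod 2401)
Final: r = 482 satisfies f(r) ≡ 0 mod 7^4.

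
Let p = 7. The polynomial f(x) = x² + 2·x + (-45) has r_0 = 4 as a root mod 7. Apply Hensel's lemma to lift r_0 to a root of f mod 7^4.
r_3 = 207 (mod 2401)

Hensel: r_{i+1} = r_i − f(r_i)·(f′(r_i))^{-1} mod 7^{i+2}, f′(x) = 2x + 2. Iterate:
  r_0 = 4 (mod 7)
  r_1 = 11 (mod 49)
  r_2 = 207 (mod 343)
  r_3 = 207 (mod 2401)
Final: r = 207 satisfies f(r) ≡ 0 mod 7^4.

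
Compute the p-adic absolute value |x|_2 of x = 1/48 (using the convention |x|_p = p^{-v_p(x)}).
|1/48|_2 = 16

Step 1 — compute v_2(x) by factoring powers of 2 out of the numerator and denominator: v_2(1/48) = -4. Step 2 — apply |x|_p = p^{-v_p(x)} = 2^{4} = 16.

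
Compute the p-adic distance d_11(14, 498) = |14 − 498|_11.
d_11(14, 498) = 1/121

Step 1 — x − y = 14 − 498 = -484. Step 2 — v_11(-484) = 2 (factor: -484 = −(11^2 · 4); the sign does not affect v_p). Step 3 — |x − y|_11 = 11^{-2} = 1/121.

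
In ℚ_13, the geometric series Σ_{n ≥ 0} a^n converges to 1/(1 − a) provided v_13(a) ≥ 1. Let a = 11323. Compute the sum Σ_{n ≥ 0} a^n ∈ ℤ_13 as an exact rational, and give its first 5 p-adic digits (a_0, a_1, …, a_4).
Σ a^n = 1/(1 − a) = -1/11322;  first 5 digits = (1, 0, 2, 5, 4)

v_13(a) = 2 ≥ 1, so the series converges in ℤ_13 to 1/(1 − a) = 1/(1 − 11323) = -1/11322. Expand this rational in ℤ_13: compute digits iteratively via d_i = x_i mod 13, x_{i+1} = (x_i − d_i)/13. The first 5 digits are (1, 0, 2, 5, 4).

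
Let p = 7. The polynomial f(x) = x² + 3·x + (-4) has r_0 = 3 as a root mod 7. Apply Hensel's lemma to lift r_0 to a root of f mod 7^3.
r_2 = 339 (mod 343)

Hensel: r_{i+1} = r_i − f(r_i)·(f′(r_i))^{-1} mod 7^{i+2}, f′(x) = 2x + 3. Iterate:
  r_0 = 3 (mod 7)
  r_1 = 45 (mod 49)
  r_2 = 339 (mod 343)
Final: r = 339 satisfies f(r) ≡ 0 mod 7^3.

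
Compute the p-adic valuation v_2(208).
v_2(208) = 4

v_2(n) is the largest exponent k such that 2^k divides n. Factor out: 208 = 2^4 · 13. (Sign doesn't affect v_p.) So v_2(208) = 4.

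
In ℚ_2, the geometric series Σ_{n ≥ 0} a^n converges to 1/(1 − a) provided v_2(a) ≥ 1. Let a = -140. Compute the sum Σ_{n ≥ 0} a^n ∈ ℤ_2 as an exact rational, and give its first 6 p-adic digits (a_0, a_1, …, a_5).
Σ a^n = 1/(1 − a) = 1/141;  first 6 digits = (1, 0, 1, 0, 0, 0)

v_2(a) = 2 ≥ 1, so the series converges in ℤ_2 to 1/(1 − a) = 1/(1 − (-140)) = 1/141. Expand this rational in ℤ_2: compute digits iteratively via d_i = x_i mod 2, x_{i+1} = (x_i − d_i)/2. The first 6 digits are (1, 0, 1, 0, 0, 0).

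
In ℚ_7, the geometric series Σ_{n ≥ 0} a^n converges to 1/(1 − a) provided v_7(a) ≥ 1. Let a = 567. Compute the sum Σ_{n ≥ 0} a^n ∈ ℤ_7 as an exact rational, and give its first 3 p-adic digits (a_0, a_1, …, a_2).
Σ a^n = 1/(1 − a) = -1/566;  first 3 digits = (1, 4, 6)

v_7(a) = 1 ≥ 1, so the series converges in ℤ_7 to 1/(1 − a) = 1/(1 − 567) = -1/566. Expand this rational in ℤ_7: compute digits iteratively via d_i = x_i mod 7, x_{i+1} = (x_i − d_i)/7. The first 3 digits are (1, 4, 6).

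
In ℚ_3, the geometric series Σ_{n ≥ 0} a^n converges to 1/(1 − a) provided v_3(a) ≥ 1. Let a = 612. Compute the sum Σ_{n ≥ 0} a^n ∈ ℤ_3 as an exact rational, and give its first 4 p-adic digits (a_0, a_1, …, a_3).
Σ a^n = 1/(1 − a) = -1/611;  first 4 digits = (1, 0, 2, 1)

v_3(a) = 2 ≥ 1, so the series converges in ℤ_3 to 1/(1 − a) = 1/(1 − 612) = -1/611. Expand this rational in ℤ_3: compute digits iteratively via d_i = x_i mod 3, x_{i+1} = (x_i − d_i)/3. The first 4 digits are (1, 0, 2, 1).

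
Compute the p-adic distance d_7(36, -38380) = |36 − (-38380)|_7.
d_7(36, -38380) = 1/2401

Step 1 — x − y = 36 − (-38380) = 38416. Step 2 — v_7(38416) = 4 (factor: 38416 = (7^4 · 16); the sign does not affect v_p). Step 3 — |x − y|_7 = 7^{-4} = 1/2401.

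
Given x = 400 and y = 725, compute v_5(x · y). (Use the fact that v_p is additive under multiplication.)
v_5(290000) = 4

v_p(x) = 2 (factor: 400 = 5^2 · 16); v_p(y) = 2 (factor: 725 = 5^2 · 29). Additivity: v_p(xy) = v_p(x) + v_p(y) = 2 + 2 = 4. (Direct check: xy = 290000 = 5^4 · (464).)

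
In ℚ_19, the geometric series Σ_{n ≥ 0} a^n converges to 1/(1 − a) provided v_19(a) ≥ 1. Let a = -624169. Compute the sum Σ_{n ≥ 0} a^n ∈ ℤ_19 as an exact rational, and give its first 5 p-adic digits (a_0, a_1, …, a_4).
Σ a^n = 1/(1 − a) = 1/624170;  first 5 digits = (1, 0, 0, 4, 14)

v_19(a) = 3 ≥ 1, so the series converges in ℤ_19 to 1/(1 − a) = 1/(1 − (-624169)) = 1/624170. Expand this rational in ℤ_19: compute digits iteratively via d_i = x_i mod 19, x_{i+1} = (x_i − d_i)/19. The first 5 digits are (1, 0, 0, 4, 14).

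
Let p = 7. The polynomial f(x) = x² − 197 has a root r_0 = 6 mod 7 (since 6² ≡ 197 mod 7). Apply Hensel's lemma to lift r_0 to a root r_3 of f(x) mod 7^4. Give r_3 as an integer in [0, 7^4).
r_3 = 2302 (mod 2401)

Hensel's recurrence: r_{i+1} = r_i − f(r_i)·(f′(r_i))^{-1} mod 7^{i+2}, with f′(x) = 2x. Iterate:
  r_0 = 6 (mod 7)
  r_1 = 48 (mod 49)
  r_2 = 244 (mod 343)
  r_3 = 2302 (mod 2401)
Final: r_3 = 2302, and one checks f(r_3) ≡ 0 mod 7^4.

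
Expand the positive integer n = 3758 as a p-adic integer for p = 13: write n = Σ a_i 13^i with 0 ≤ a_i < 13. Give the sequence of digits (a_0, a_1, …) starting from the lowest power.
(a_0, a_1, …) = (1, 3, 9, 1)

Repeated division by 13 gives the digits low-to-high: 3758 = 1 + 3·13^1 + 9·13^2 + 1·13^3. Digit sequence: (1, 3, 9, 1).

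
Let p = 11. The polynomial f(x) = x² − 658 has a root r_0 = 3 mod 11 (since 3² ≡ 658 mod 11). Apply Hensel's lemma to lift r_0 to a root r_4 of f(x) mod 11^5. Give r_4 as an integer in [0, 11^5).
r_4 = 116614 (mod 161051)

Hensel's recurrence: r_{i+1} = r_i − f(r_i)·(f′(r_i))^{-1} mod 11^{i+2}, with f′(x) = 2x. Iterate:
  r_0 = 3 (mod 11)
  r_1 = 91 (mod 121)
  r_2 = 817 (mod 1331)
  r_3 = 14127 (mod 14641)
  r_4 = 116614 (mod 161051)
Final: r_4 = 116614, and one checks f(r_4) ≡ 0 mod 11^5.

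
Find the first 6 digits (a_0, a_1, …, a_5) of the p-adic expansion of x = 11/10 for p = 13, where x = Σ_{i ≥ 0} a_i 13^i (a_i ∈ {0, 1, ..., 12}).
(a_0, …, a_5) = (5, 1, 9, 11, 3, 1)

v_13(11/10) = 0 (numerator and denominator both coprime to 13), so x ∈ ℤ_13^×. Compute digits iteratively via a_i = x_i mod 13, x_{i+1} = (x_i − a_i)/13, with x_0 = x:
  x_0 = 11/10;  a_0 = 5;  x_1 = (x_0 − 5)/13 = -3/10
  x_1 = -3/10;  a_1 = 1;  x_2 = (x_1 − 1)/13 = -1/10
  x_2 = -1/10;  a_2 = 9;  x_3 = (x_2 − 9)/13 = -7/10
  x_3 = -7/10;  a_3 = 11;  x_4 = (x_3 − 11)/13 = -9/10
  x_4 = -9/10;  a_4 = 3;  x_5 = (x_4 − 3)/13 = -3/10
  x_5 = -3/10;  a_5 = 1;  x_6 = (x_5 − 1)/13 = -1/10
Digits: (5, 1, 9, 11, 3, 1).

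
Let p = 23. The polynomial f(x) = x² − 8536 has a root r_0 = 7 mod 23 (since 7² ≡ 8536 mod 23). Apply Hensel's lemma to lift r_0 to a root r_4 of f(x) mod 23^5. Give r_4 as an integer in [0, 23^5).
r_4 = 3679317 (mod 6436343)

Hensel's recurrence: r_{i+1} = r_i − f(r_i)·(f′(r_i))^{-1} mod 23^{i+2}, with f′(x) = 2x. Iterate:
  r_0 = 7 (mod 23)
  r_1 = 122 (mod 529)
  r_2 = 4883 (mod 12167)
  r_3 = 41384 (mod 279841)
  r_4 = 3679317 (mod 6436343)
Final: r_4 = 3679317, and one checks f(r_4) ≡ 0 mod 23^5.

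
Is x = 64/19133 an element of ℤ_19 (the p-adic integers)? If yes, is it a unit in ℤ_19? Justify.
x ∉ ℤ_19 (v_19(x) = -2 < 0)

ℤ_19 = {x ∈ ℚ_19 : v_19(x) ≥ 0} and ℤ_19^× = {x ∈ ℤ_19 : v_19(x) = 0}. Here v_19(64/19133) = v_19(num) − v_19(den) = -2; compare against these criteria.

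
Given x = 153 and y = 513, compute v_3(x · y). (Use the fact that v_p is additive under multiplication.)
v_3(78489) = 5

v_p(x) = 2 (factor: 153 = 3^2 · 17); v_p(y) = 3 (factor: 513 = 3^3 · 19). Additivity: v_p(xy) = v_p(x) + v_p(y) = 2 + 3 = 5. (Direct check: xy = 78489 = 3^5 · (323).)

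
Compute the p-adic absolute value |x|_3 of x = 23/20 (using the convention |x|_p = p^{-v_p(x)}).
|23/20|_3 = 1

Step 1 — compute v_3(x) by factoring powers of 3 out of the numerator and denominator: v_3(23/20) = 0. Step 2 — apply |x|_p = p^{-v_p(x)} = 3^{0} = 1.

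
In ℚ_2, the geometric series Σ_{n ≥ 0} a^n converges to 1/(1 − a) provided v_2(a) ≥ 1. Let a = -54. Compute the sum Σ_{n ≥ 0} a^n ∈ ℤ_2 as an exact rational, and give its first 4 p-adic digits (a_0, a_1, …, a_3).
Σ a^n = 1/(1 − a) = 1/55;  first 4 digits = (1, 1, 1, 0)

v_2(a) = 1 ≥ 1, so the series converges in ℤ_2 to 1/(1 − a) = 1/(1 − (-54)) = 1/55. Expand this rational in ℤ_2: compute digits iteratively via d_i = x_i mod 2, x_{i+1} = (x_i − d_i)/2. The first 4 digits are (1, 1, 1, 0).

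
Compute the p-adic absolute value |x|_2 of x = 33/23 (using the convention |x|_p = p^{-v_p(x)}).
|33/23|_2 = 1

Step 1 — compute v_2(x) by factoring powers of 2 out of the numerator and denominator: v_2(33/23) = 0. Step 2 — apply |x|_p = p^{-v_p(x)} = 2^{0} = 1.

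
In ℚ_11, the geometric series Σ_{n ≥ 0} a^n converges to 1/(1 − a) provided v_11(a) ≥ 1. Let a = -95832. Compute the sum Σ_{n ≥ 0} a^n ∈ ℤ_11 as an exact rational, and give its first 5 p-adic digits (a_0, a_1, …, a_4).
Σ a^n = 1/(1 − a) = 1/95833;  first 5 digits = (1, 0, 0, 5, 4)

v_11(a) = 3 ≥ 1, so the series converges in ℤ_11 to 1/(1 − a) = 1/(1 − (-95832)) = 1/95833. Expand this rational in ℤ_11: compute digits iteratively via d_i = x_i mod 11, x_{i+1} = (x_i − d_i)/11. The first 5 digits are (1, 0, 0, 5, 4).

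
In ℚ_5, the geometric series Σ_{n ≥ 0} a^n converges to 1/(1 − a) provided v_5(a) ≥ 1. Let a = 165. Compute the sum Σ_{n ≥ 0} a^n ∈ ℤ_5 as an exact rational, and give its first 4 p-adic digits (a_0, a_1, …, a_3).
Σ a^n = 1/(1 − a) = -1/164;  first 4 digits = (1, 3, 0, 1)

v_5(a) = 1 ≥ 1, so the series converges in ℤ_5 to 1/(1 − a) = 1/(1 − 165) = -1/164. Expand this rational in ℤ_5: compute digits iteratively via d_i = x_i mod 5, x_{i+1} = (x_i − d_i)/5. The first 4 digits are (1, 3, 0, 1).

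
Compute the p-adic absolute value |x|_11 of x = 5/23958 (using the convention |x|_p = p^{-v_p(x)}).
|5/23958|_11 = 1331

Step 1 — compute v_11(x) by factoring powers of 11 out of the numerator and denominator: v_11(5/23958) = -3. Step 2 — apply |x|_p = p^{-v_p(x)} = 11^{3} = 1331.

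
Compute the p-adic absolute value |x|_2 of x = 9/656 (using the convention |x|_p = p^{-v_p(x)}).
|9/656|_2 = 16

Step 1 — compute v_2(x) by factoring powers of 2 out of the numerator and denominator: v_2(9/656) = -4. Step 2 — apply |x|_p = p^{-v_p(x)} = 2^{4} = 16.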